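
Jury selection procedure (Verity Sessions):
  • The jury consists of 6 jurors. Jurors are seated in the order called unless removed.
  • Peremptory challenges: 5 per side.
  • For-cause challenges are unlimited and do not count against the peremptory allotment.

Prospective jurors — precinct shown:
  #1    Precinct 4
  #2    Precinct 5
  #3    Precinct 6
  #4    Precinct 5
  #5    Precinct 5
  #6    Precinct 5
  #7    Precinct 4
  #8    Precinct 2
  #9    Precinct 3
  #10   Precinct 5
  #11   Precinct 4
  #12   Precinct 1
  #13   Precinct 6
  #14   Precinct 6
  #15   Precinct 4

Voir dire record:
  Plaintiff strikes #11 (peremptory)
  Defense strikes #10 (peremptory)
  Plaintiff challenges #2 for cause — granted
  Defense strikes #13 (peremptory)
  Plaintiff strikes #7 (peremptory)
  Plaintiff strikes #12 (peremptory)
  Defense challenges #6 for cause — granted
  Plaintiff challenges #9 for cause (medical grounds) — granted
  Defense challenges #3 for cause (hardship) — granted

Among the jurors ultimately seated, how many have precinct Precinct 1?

0

Removed: #2, #3, #6, #7, #9, #10, #11, #12, #13.
Seated jurors 1–6: #1, #4, #5, #8, #14, #15.
None of those are in Precinct 1 → 0.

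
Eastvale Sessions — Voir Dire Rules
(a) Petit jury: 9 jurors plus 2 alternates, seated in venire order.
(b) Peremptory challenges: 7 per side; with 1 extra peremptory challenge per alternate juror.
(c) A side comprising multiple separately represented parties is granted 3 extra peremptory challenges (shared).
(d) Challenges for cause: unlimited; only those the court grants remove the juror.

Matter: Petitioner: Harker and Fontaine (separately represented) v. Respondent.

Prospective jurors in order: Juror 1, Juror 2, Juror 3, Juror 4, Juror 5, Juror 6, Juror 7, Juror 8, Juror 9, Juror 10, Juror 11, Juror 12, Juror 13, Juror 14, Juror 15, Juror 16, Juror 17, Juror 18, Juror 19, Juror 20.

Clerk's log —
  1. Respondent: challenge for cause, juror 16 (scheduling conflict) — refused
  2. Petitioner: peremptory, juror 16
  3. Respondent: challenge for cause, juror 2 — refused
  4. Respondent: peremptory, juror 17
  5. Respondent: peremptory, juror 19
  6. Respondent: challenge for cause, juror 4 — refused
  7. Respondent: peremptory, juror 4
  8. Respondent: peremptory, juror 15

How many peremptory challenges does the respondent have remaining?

Respondent allotment: 7 base + 1 × 2 alternates = 9.
Respondent peremptories used: #17, #19, #4, #15 — 4 (for-cause on #16, #2, #4 don't count).
Remaining: 9 − 4 = 5.

5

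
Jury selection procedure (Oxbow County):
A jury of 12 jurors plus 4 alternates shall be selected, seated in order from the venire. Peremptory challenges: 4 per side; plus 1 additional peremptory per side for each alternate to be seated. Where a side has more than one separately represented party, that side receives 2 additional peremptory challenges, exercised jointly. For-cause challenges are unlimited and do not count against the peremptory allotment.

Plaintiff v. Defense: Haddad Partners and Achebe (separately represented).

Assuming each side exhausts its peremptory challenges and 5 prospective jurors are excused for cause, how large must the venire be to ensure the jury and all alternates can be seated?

Seats to fill: 12 + 4 alternates = 16.
Peremptories — Plaintiff: 4 + 1×4 = 8; Defense: 4 + 1×4 + 2 = 10; total 18.
For-cause removals: 5.
Minimum venire: 16 + 18 + 5 = 39.

39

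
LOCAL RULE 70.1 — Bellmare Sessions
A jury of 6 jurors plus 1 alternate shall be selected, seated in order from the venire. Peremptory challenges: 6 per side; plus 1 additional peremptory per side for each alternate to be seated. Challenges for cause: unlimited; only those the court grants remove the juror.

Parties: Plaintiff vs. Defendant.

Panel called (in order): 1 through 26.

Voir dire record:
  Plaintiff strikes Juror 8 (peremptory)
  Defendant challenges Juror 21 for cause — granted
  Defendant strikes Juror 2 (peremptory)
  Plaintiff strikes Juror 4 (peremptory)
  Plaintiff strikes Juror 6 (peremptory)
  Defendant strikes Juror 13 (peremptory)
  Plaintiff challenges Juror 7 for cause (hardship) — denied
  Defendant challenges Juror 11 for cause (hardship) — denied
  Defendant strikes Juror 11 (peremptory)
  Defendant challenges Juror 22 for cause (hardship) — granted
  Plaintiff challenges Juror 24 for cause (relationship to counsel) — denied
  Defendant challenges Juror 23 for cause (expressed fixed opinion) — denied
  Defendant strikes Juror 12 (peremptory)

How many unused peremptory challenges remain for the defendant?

3

Defendant allotment: 6 base + 1 × 1 alternate = 7.
Defendant peremptories used: #2, #13, #11, #12 — 4 (for-cause on #21, #11, #22, #23 don't count).
Remaining: 7 − 4 = 3.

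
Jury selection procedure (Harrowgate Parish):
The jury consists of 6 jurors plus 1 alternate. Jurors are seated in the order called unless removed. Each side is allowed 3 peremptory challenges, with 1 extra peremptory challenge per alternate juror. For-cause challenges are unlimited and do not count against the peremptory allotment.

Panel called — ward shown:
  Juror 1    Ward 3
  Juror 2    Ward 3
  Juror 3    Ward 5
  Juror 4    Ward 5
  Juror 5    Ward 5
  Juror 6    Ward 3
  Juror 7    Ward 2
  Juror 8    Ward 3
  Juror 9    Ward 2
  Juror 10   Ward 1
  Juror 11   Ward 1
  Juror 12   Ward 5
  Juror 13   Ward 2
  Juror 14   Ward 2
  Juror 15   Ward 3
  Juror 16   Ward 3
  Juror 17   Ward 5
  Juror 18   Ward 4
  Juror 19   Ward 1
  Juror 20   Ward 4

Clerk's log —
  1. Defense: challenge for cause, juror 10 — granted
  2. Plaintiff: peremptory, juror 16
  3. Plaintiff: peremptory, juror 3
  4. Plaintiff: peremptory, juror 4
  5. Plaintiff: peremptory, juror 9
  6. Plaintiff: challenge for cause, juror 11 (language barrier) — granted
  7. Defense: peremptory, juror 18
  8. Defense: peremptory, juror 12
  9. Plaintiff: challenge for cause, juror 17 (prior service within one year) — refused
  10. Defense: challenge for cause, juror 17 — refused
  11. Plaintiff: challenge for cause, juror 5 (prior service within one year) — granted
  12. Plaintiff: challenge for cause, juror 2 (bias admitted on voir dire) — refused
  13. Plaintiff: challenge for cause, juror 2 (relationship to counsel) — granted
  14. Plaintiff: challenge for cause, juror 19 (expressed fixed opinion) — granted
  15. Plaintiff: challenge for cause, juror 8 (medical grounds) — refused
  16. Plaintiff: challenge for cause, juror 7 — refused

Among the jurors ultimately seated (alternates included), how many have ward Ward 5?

Removed: #2, #3, #4, #5, #9, #10, #11, #12, #16, #18, #19.
Seated (7 incl. alternates): #1, #6, #7, #8, #13, #14, #15.
None of those are in Ward 5 → 0.

0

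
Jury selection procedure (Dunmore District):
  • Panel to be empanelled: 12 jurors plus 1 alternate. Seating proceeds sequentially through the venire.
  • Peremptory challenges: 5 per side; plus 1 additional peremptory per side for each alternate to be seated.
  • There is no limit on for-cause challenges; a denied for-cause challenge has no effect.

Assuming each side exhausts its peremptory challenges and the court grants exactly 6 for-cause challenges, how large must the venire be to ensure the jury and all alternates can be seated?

Seats to fill: 12 + 1 alternates = 13.
Peremptories: 5 + 1×1 = 6 per side × 2 sides = 12.
For-cause removals: 6.
Minimum venire: 13 + 12 + 6 = 31.

31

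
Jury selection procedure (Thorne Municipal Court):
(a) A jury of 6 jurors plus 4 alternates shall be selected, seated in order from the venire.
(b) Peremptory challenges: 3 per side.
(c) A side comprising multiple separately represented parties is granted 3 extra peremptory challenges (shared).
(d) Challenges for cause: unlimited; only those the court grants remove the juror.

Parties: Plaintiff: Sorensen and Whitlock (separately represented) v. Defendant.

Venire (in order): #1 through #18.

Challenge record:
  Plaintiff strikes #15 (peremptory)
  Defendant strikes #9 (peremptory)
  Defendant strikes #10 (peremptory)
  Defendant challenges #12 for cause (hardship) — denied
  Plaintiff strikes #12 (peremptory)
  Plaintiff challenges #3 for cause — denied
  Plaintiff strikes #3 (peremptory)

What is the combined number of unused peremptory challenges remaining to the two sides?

4

Plaintiff allotment: 3 base + 3 multi-party = 6. Defendant allotment: 3.
Plaintiff peremptories used: #15, #12, #3 — 3 (the for-cause on #3 doesn't count).
Defendant peremptories used: #9, #10 — 2 (the for-cause on #12 doesn't count).
Remaining: (6 − 3) + (3 − 2) = 4.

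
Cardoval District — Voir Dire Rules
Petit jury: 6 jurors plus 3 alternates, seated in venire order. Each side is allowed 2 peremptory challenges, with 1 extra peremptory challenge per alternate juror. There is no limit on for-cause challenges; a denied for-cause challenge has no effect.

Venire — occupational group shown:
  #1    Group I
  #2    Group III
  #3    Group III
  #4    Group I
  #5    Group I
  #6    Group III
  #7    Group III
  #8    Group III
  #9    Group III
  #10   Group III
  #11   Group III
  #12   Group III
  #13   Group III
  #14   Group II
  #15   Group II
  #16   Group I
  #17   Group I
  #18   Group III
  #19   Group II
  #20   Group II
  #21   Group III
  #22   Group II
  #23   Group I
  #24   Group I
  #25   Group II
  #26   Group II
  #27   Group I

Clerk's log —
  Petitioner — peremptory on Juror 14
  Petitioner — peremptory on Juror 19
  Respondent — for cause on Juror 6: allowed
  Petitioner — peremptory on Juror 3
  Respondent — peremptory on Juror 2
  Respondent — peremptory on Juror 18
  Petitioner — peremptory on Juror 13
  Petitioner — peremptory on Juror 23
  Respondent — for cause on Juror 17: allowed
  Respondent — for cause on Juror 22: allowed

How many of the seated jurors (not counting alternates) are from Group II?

0

Removed: #2, #3, #6, #13, #14, #17, #18, #19, #22, #23.
Seated jurors 1–6: #1, #4, #5, #7, #8, #9 (alternates #10, #11, #12 not counted).
None of those are in Group II → 0.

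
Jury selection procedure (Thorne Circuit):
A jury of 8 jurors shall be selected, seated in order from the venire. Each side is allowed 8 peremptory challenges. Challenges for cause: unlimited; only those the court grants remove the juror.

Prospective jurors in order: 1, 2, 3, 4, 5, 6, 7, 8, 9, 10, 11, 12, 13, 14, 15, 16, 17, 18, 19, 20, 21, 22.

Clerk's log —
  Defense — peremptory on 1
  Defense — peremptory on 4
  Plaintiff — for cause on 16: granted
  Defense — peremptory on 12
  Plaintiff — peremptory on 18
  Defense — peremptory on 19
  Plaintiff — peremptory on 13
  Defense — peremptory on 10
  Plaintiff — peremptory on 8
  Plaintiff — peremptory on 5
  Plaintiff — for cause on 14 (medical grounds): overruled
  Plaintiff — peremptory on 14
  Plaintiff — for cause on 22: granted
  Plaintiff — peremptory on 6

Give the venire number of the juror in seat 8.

Removed: #1, #4, #5, #6, #8, #10, #12, #13, #14, #16, #18, #19, #22.
Seating in order: seats 1–8 → #2, #3, #7, #9, #11, #15, #17, #20.
So seat 8 is #20.

20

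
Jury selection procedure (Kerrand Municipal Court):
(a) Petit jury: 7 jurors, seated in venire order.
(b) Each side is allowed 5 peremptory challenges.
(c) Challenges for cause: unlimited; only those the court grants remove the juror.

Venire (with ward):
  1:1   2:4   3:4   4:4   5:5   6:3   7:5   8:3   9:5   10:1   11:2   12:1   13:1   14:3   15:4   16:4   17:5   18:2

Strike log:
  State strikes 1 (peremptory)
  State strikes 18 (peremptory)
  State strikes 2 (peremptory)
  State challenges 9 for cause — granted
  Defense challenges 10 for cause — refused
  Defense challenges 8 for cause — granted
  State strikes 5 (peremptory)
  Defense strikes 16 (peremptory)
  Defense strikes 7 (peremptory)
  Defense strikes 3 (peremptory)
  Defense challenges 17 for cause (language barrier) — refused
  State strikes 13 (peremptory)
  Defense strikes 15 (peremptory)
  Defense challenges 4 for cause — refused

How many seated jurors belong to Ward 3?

2

Removed: #1, #2, #3, #5, #7, #8, #9, #13, #15, #16, #18.
Seated jurors 1–7: #4, #6, #10, #11, #12, #14, #17.
Of those, in Ward 3: #6, #14 → 2.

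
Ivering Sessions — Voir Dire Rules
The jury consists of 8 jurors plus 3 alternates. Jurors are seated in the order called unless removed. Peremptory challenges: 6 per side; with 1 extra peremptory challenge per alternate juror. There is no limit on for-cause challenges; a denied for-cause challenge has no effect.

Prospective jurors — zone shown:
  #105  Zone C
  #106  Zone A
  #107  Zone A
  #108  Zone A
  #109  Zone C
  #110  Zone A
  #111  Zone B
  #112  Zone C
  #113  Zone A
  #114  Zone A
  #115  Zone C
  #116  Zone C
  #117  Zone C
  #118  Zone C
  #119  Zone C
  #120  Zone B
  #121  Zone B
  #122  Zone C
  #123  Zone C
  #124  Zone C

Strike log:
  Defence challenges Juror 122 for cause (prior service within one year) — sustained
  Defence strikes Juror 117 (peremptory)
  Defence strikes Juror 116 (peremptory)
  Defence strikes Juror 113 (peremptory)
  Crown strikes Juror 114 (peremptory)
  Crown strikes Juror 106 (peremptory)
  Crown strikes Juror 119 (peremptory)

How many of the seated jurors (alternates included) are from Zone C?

Removed: #106, #113, #114, #116, #117, #119, #122.
Seated (11 incl. alternates): #105, #107, #108, #109, #110, #111, #112, #115, #118, #120, #121.
Of those, in Zone C: #105, #109, #112, #115, #118 → 5.

5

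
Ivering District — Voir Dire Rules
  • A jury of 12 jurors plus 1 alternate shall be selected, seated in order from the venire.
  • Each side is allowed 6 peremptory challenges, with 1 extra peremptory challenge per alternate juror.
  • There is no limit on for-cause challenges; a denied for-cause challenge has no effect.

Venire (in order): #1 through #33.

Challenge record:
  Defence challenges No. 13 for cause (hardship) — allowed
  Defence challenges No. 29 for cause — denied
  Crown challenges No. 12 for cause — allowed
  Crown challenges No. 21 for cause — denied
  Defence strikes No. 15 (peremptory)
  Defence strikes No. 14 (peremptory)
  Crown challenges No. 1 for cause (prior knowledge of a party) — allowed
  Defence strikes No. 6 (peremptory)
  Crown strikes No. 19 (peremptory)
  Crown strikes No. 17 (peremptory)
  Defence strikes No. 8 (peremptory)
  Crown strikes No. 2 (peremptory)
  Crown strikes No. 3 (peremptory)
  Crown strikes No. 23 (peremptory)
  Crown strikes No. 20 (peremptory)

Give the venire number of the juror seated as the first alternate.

Removed: #1, #2, #3, #6, #8, #12, #13, #14, #15, #17, #19, #20, #23. (#21, #29 stay — for-cause denied.)
Seating in order: seats 1–12 → #4, #5, #7, #9, #10, #11, #16, #18, #21, #22, #24, #25; alternates → #26.
So alternate 1 is #26.

26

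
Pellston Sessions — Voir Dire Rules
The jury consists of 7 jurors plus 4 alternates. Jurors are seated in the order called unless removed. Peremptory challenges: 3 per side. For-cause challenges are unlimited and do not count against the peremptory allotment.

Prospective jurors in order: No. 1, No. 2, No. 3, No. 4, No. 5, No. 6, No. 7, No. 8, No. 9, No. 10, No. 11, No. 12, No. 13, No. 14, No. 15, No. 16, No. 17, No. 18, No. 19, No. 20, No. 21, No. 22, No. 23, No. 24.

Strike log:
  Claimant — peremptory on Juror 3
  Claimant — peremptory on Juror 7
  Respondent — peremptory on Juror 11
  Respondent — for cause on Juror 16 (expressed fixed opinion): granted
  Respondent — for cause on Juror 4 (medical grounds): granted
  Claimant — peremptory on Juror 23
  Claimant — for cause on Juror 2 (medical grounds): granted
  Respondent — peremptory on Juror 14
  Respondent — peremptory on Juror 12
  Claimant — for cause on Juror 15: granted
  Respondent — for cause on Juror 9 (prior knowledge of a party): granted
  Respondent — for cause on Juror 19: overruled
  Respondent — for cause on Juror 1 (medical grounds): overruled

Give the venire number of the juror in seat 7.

Removed: #2, #3, #4, #7, #9, #11, #12, #14, #15, #16, #23. (#1, #19 stay — for-cause denied.)
Seating in order: seats 1–7 → #1, #5, #6, #8, #10, #13, #17; alternates → #18, #19, #20, #21.
So seat 7 is #17.

17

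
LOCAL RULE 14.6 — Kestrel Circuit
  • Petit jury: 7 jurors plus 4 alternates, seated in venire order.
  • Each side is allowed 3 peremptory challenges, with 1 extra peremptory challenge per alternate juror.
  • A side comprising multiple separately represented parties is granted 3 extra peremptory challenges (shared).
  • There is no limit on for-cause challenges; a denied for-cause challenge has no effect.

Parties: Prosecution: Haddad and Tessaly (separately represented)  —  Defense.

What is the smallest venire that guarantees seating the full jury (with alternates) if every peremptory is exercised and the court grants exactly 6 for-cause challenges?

Seats to fill: 7 + 4 alternates = 11.
Peremptories — Prosecution: 3 + 1×4 + 3 = 10; Defense: 3 + 1×4 = 7; total 17.
For-cause removals: 6.
Minimum venire: 11 + 17 + 6 = 34.

34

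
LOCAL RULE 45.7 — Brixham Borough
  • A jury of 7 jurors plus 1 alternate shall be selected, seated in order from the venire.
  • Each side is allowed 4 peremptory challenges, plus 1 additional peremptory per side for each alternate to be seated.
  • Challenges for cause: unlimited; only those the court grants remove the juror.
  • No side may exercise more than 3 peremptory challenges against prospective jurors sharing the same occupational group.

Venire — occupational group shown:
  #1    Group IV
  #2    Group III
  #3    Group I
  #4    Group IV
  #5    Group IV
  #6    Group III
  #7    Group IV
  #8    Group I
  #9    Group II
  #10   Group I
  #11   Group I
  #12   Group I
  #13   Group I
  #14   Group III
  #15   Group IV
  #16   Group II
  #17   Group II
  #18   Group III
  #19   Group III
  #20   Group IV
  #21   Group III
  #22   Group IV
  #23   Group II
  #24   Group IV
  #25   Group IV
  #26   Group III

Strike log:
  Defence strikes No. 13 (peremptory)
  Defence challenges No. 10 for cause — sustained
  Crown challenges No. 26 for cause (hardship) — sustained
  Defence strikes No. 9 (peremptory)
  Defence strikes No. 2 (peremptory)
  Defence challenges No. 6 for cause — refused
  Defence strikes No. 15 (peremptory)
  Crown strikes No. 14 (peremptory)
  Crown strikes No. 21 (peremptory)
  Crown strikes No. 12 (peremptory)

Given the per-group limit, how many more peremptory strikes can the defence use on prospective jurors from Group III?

Defence peremptories so far: #13, #9, #2, #15 — 4 of 5 used, 1 left overall.
Against Group III: #2 — 1 used; per-group cap 3 leaves 2.
Binding limit: min(1, 2) = 1.

1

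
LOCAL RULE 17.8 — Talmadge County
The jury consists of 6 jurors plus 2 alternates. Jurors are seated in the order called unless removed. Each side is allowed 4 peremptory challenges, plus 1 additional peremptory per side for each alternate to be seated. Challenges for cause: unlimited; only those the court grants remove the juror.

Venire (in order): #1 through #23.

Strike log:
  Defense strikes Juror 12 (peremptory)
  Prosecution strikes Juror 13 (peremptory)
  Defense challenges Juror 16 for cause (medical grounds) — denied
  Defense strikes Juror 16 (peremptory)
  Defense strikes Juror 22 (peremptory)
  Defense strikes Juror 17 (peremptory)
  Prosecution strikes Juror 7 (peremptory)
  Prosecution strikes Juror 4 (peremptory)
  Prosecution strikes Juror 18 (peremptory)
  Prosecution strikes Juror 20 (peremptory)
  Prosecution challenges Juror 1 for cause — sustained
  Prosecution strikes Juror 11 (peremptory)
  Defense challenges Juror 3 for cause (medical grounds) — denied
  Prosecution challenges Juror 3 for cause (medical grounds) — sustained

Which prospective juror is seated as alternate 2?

15

Removed: #1, #3, #4, #7, #11, #12, #13, #16, #17, #18, #20, #22.
Seating in order: seats 1–6 → #2, #5, #6, #8, #9, #10; alternates → #14, #15.
So alternate 2 is #15.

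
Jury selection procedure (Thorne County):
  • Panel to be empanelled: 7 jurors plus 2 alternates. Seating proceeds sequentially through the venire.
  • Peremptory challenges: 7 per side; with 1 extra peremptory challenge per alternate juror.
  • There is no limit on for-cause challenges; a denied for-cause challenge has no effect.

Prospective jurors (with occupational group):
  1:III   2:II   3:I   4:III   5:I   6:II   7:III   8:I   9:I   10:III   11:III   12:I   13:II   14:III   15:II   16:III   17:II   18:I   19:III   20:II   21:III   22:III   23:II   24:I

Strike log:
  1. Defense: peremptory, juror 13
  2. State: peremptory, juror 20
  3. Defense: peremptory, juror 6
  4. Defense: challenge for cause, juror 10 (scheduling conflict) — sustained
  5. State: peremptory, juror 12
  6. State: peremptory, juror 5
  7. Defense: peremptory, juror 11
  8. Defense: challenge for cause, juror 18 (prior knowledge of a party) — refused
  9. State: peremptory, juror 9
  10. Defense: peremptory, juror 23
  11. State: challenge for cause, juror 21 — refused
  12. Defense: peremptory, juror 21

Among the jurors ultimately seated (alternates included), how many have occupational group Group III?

5

Removed: #5, #6, #9, #10, #11, #12, #13, #20, #21, #23.
Seated (9 incl. alternates): #1, #2, #3, #4, #7, #8, #14, #15, #16.
Of those, in Group III: #1, #4, #7, #14, #16 → 5.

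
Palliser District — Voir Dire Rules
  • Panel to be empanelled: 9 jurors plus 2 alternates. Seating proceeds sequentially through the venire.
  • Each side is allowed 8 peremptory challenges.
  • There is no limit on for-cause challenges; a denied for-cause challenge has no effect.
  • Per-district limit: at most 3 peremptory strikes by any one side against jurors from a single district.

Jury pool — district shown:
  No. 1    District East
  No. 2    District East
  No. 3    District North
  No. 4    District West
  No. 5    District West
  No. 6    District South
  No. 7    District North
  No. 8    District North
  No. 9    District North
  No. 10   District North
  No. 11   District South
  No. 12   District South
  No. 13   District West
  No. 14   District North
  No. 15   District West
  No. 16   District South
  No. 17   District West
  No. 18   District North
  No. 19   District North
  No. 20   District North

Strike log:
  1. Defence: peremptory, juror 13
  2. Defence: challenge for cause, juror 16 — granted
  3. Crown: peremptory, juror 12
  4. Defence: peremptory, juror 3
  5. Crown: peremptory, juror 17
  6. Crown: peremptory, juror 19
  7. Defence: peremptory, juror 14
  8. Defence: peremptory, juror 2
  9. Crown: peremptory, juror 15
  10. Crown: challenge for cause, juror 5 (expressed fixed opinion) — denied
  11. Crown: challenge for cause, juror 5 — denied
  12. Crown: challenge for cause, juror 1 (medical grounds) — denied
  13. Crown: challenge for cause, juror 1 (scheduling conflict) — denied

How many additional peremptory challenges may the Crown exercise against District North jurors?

Crown peremptories so far: #12, #17, #19, #15 — 4 of 8 used, 4 left overall.
Against District North: #19 — 1 used; per-district cap 3 leaves 2.
Binding limit: min(4, 2) = 2.

2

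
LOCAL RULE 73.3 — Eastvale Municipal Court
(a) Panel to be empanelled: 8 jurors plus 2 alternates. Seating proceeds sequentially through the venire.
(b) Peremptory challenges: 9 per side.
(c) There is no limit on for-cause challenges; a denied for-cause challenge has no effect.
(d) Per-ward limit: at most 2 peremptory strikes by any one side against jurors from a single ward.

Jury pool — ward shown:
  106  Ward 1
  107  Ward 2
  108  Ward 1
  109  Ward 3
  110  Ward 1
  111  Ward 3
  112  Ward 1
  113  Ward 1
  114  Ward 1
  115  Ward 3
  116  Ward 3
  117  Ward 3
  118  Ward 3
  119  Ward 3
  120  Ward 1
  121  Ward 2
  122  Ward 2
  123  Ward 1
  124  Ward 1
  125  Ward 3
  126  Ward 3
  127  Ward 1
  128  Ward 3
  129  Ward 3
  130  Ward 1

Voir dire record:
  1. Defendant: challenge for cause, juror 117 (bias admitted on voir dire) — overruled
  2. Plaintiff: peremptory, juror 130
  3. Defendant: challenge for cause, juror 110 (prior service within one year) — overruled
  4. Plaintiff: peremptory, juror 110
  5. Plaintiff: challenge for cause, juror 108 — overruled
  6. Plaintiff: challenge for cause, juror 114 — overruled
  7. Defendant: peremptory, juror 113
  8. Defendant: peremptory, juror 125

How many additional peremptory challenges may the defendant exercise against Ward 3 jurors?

1

Defendant peremptories so far: #113, #125 — 2 of 9 used, 7 left overall.
Against Ward 3: #125 — 1 used; per-ward cap 2 leaves 1.
Binding limit: min(7, 1) = 1.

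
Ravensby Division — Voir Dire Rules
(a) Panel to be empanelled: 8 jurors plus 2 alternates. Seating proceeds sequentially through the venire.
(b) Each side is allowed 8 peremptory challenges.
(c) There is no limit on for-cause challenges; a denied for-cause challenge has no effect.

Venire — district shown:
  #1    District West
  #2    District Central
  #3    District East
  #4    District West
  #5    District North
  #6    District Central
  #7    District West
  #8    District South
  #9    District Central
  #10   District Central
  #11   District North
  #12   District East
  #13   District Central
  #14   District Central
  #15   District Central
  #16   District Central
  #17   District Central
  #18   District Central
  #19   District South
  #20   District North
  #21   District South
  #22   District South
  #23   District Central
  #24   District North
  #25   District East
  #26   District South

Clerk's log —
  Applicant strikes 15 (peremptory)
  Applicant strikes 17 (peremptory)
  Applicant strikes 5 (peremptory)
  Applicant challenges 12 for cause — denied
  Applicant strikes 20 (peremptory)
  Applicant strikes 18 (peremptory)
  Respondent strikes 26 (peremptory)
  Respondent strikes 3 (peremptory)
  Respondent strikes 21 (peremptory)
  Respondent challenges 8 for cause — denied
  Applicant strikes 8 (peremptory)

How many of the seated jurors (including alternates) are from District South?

0

Removed: #3, #5, #8, #15, #17, #18, #20, #21, #26.
Seated (10 incl. alternates): #1, #2, #4, #6, #7, #9, #10, #11, #12, #13.
None of those are in District South → 0.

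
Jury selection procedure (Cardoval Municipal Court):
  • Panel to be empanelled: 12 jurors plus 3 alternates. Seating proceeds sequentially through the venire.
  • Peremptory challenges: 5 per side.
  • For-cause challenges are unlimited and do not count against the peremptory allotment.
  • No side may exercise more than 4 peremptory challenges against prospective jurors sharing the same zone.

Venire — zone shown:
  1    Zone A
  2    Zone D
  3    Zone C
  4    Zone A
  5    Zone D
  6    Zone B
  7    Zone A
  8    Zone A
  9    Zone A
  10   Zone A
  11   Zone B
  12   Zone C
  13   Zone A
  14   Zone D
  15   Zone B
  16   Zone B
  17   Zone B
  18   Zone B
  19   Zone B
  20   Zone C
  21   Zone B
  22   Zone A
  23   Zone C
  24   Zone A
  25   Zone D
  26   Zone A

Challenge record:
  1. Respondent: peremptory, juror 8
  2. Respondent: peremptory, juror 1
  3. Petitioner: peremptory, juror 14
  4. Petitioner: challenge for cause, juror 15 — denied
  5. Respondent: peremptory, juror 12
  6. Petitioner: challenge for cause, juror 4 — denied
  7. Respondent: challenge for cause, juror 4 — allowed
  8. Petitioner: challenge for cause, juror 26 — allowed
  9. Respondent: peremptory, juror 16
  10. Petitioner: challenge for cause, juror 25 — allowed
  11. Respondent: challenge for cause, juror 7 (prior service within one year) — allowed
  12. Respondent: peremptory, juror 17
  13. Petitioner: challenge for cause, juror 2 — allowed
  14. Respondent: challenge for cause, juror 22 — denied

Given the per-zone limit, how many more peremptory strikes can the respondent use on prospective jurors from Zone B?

0

Respondent peremptories so far: #8, #1, #12, #16, #17 — 5 of 5 used, 0 left overall.
Against Zone B: #16, #17 — 2 used; per-zone cap 4 leaves 2.
Binding limit: min(0, 2) = 0.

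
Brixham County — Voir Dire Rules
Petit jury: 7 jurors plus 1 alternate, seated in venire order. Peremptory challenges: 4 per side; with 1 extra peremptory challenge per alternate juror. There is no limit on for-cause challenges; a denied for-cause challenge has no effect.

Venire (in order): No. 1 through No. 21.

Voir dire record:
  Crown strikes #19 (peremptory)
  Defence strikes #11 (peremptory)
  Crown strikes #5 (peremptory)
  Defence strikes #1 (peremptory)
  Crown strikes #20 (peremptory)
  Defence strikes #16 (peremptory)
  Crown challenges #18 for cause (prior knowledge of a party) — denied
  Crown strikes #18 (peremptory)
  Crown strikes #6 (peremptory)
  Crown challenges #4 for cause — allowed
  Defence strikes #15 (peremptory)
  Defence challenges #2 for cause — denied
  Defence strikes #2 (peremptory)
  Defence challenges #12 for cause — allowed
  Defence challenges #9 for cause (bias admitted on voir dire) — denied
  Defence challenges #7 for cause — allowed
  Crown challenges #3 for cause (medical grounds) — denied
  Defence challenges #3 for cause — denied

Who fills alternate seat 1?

Removed: #1, #2, #4, #5, #6, #7, #11, #12, #15, #16, #18, #19, #20. (#3, #9 stay — for-cause denied.)
Seating in order: seats 1–7 → #3, #8, #9, #10, #13, #14, #17; alternates → #21.
So alternate 1 is #21.

21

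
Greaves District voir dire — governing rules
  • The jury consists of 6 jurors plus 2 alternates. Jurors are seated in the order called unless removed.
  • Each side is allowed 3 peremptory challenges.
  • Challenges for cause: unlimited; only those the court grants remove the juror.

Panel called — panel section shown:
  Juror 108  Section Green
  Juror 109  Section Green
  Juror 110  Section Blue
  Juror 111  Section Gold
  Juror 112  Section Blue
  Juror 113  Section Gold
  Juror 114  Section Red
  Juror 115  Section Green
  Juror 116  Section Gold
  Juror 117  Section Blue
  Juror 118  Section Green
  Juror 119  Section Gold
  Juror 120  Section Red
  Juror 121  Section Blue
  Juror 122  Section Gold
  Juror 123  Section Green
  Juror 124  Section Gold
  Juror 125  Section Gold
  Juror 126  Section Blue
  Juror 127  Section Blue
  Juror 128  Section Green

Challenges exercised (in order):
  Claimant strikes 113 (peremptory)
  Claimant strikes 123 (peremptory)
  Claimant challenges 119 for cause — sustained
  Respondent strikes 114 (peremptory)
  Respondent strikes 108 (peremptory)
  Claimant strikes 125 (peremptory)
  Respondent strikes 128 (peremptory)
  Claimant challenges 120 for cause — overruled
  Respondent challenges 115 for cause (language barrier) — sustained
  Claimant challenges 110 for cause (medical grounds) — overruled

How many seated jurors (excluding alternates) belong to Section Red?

Removed: #108, #113, #114, #115, #119, #123, #125, #128.
Seated jurors 1–6: #109, #110, #111, #112, #116, #117 (alternates #118, #120 not counted).
None of those are in Section Red → 0.

0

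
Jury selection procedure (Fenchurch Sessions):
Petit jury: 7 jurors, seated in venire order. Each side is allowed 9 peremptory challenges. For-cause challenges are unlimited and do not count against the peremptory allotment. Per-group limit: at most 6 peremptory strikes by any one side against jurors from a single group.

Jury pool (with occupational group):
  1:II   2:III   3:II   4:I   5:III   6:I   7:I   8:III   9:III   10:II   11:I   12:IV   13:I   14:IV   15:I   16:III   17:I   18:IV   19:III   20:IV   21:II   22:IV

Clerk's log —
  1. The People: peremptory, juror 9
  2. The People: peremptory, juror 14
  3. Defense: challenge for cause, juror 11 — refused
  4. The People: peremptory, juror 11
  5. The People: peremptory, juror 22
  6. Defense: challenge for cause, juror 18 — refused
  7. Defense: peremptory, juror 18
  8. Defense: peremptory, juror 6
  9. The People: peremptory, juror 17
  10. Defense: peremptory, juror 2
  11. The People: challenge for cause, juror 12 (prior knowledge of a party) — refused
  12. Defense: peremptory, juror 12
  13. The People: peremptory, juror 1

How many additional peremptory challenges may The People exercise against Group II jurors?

3

The People peremptories so far: #9, #14, #11, #22, #17, #1 — 6 of 9 used, 3 left overall.
Against Group II: #1 — 1 used; per-group cap 6 leaves 5.
Binding limit: min(3, 5) = 3.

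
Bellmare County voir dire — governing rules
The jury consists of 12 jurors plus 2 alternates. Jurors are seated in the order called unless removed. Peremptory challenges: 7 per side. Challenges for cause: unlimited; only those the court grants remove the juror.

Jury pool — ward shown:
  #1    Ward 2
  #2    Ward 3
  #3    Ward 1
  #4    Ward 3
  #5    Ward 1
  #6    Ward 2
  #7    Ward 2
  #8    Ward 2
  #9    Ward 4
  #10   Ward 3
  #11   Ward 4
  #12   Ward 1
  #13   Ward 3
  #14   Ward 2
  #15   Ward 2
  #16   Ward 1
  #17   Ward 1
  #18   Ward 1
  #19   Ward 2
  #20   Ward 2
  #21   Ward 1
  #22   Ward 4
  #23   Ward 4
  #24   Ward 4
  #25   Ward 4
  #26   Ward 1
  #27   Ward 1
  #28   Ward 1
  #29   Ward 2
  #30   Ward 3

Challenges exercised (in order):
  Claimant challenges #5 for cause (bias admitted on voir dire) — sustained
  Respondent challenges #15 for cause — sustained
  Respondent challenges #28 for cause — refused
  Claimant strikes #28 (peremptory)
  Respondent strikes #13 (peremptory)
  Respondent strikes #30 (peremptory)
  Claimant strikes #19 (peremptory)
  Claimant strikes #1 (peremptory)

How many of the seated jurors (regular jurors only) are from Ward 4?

Removed: #1, #5, #13, #15, #19, #28, #30.
Seated jurors 1–12: #2, #3, #4, #6, #7, #8, #9, #10, #11, #12, #14, #16 (alternates #17, #18 not counted).
Of those, in Ward 4: #9, #11 → 2.

2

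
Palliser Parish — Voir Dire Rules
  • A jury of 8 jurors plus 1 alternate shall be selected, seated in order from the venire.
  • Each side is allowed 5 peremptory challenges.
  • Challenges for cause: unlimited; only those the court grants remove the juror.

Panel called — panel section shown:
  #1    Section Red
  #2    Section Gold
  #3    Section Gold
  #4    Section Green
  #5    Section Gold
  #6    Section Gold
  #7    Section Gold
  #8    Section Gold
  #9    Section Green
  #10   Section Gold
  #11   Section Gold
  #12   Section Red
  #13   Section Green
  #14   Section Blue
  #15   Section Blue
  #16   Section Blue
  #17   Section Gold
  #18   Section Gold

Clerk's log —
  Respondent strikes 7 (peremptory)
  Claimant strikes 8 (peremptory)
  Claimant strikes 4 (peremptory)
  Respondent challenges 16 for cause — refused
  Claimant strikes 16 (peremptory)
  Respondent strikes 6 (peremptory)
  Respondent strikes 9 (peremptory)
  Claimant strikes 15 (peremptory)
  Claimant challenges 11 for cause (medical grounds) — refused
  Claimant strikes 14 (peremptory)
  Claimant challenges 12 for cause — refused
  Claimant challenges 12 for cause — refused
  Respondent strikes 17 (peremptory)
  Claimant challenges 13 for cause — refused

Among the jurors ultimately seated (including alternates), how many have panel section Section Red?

Removed: #4, #6, #7, #8, #9, #14, #15, #16, #17.
Seated (9 incl. alternates): #1, #2, #3, #5, #10, #11, #12, #13, #18.
Of those, in Section Red: #1, #12 → 2.

2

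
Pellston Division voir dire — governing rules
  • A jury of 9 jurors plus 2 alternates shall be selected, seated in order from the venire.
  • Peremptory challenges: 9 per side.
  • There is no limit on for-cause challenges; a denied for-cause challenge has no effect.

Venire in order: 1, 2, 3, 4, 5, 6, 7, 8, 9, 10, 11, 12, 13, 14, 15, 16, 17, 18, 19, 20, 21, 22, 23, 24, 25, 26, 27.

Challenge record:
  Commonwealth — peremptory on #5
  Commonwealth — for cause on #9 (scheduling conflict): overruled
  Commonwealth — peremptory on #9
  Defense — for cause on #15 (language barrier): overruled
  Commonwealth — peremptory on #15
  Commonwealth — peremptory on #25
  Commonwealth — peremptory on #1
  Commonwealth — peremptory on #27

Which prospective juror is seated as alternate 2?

Removed: #1, #5, #9, #15, #25, #27.
Seating in order: seats 1–9 → #2, #3, #4, #6, #7, #8, #10, #11, #12; alternates → #13, #14.
So alternate 2 is #14.

14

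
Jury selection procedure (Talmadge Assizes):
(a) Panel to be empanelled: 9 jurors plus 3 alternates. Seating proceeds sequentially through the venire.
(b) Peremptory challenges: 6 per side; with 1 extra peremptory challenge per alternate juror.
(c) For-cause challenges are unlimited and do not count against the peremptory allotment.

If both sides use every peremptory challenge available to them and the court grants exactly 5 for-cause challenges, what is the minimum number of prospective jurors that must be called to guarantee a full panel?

Seats to fill: 9 + 3 alternates = 12.
Peremptories: 6 + 1×3 = 9 per side × 2 sides = 18.
For-cause removals: 5.
Minimum venire: 12 + 18 + 5 = 35.

35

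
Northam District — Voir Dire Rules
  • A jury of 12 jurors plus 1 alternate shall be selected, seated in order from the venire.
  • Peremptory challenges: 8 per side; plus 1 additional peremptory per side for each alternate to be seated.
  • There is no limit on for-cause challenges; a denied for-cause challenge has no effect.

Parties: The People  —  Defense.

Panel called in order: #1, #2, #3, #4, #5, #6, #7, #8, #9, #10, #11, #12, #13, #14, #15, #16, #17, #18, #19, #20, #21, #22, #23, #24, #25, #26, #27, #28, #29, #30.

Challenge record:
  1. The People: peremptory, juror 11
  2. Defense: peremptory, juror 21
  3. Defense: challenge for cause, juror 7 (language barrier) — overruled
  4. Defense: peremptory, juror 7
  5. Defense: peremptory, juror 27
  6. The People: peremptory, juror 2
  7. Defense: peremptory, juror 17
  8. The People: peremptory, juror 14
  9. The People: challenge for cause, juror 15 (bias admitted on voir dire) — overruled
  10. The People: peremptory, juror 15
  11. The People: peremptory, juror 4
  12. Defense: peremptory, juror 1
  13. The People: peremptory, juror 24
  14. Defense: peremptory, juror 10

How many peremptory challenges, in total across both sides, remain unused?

The People allotment: 8 base + 1 × 1 alternate = 9. Defense allotment: 8 base + 1 × 1 alternate = 9.
The People peremptories used: #11, #2, #14, #15, #4, #24 — 6 (the for-cause on #15 doesn't count).
Defense peremptories used: #21, #7, #27, #17, #1, #10 — 6 (the for-cause on #7 doesn't count).
Remaining: (9 − 6) + (9 − 6) = 6.

6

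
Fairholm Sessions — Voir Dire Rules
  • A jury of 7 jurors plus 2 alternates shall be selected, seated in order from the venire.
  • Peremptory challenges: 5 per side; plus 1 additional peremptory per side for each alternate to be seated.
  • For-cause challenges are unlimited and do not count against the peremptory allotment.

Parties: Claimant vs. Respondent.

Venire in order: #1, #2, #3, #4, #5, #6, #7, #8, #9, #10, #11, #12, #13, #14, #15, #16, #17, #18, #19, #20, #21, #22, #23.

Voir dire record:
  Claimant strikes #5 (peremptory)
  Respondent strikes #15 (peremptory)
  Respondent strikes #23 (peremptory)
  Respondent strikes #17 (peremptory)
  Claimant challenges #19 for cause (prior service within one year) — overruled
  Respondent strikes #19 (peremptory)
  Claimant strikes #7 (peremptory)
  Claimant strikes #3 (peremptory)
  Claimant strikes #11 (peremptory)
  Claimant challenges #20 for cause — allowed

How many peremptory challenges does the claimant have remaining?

Claimant allotment: 5 base + 1 × 2 alternates = 7.
Claimant peremptories used: #5, #7, #3, #11 — 4 (for-cause on #19, #20 don't count).
Remaining: 7 − 4 = 3.

3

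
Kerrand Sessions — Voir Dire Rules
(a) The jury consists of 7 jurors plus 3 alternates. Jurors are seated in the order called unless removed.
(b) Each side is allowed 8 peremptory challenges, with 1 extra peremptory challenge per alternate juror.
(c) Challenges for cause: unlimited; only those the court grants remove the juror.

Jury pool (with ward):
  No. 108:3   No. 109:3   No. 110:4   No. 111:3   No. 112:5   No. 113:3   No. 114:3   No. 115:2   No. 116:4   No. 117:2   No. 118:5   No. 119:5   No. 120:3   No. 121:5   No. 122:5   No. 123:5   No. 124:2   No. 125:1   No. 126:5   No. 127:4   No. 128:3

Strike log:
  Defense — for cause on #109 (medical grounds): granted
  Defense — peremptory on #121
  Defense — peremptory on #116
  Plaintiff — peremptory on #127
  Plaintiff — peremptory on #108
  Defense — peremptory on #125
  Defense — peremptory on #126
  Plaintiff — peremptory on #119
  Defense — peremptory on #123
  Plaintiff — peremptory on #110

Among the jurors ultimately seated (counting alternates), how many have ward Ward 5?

3

Removed: #108, #109, #110, #116, #119, #121, #123, #125, #126, #127.
Seated (10 incl. alternates): #111, #112, #113, #114, #115, #117, #118, #120, #122, #124.
Of those, in Ward 5: #112, #118, #122 → 3.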